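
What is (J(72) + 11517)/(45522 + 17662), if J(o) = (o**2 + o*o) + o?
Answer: 21957/63184 ≈ 0.34751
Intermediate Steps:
J(o) = o + 2*o**2 (J(o) = (o**2 + o**2) + o = 2*o**2 + o = o + 2*o**2)
(J(72) + 11517)/(45522 + 17662) = (72*(1 + 2*72) + 11517)/(45522 + 17662) = (72*(1 + 144) + 11517)/63184 = (72*145 + 11517)*(1/63184) = (10440 + 11517)*(1/63184) = 21957*(1/63184) = 21957/63184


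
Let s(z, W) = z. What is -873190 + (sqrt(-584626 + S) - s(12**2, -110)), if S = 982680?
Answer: -873334 + sqrt(398054) ≈ -8.7270e+5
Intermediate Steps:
-873190 + (sqrt(-584626 + S) - s(12**2, -110)) = -873190 + (sqrt(-584626 + 982680) - 1*12**2) = -873190 + (sqrt(398054) - 1*144) = -873190 + (sqrt(398054) - 144) = -873190 + (-144 + sqrt(398054)) = -873334 + sqrt(398054)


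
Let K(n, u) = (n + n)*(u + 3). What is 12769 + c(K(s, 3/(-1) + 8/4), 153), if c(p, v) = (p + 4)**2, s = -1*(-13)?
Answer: 15905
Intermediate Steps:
s = 13
K(n, u) = 2*n*(3 + u) (K(n, u) = (2*n)*(3 + u) = 2*n*(3 + u))
c(p, v) = (4 + p)**2
12769 + c(K(s, 3/(-1) + 8/4), 153) = 12769 + (4 + 2*13*(3 + (3/(-1) + 8/4)))**2 = 12769 + (4 + 2*13*(3 + (3*(-1) + 8*(1/4))))**2 = 12769 + (4 + 2*13*(3 + (-3 + 2)))**2 = 12769 + (4 + 2*13*(3 - 1))**2 = 12769 + (4 + 2*13*2)**2 = 12769 + (4 + 52)**2 = 12769 + 56**2 = 12769 + 3136 = 15905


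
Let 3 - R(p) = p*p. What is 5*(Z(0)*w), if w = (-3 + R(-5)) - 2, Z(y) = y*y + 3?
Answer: -405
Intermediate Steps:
R(p) = 3 - p**2 (R(p) = 3 - p*p = 3 - p**2)
Z(y) = 3 + y**2 (Z(y) = y**2 + 3 = 3 + y**2)
w = -27 (w = (-3 + (3 - 1*(-5)**2)) - 2 = (-3 + (3 - 1*25)) - 2 = (-3 + (3 - 25)) - 2 = (-3 - 22) - 2 = -25 - 2 = -27)
5*(Z(0)*w) = 5*((3 + 0**2)*(-27)) = 5*((3 + 0)*(-27)) = 5*(3*(-27)) = 5*(-81) = -405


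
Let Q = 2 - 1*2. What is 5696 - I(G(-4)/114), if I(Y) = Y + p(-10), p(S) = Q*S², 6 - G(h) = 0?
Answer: 108223/19 ≈ 5695.9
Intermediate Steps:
Q = 0 (Q = 2 - 2 = 0)
G(h) = 6 (G(h) = 6 - 1*0 = 6 + 0 = 6)
p(S) = 0 (p(S) = 0*S² = 0)
I(Y) = Y (I(Y) = Y + 0 = Y)
5696 - I(G(-4)/114) = 5696 - 6/114 = 5696 - 1*1/19 = 5696 - 1/19 = 108223/19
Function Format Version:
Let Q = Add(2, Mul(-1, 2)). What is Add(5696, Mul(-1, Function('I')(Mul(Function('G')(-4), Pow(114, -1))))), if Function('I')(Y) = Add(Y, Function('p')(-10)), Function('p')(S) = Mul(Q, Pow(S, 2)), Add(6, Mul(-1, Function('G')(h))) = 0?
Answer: Rational(108223, 19) ≈ 5695.9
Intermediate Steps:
Q = 0 (Q = Add(2, -2) = 0)
Function('G')(h) = 6 (Function('G')(h) = Add(6, Mul(-1, 0)) = Add(6, 0) = 6)
Function('p')(S) = 0 (Function('p')(S) = Mul(0, Pow(S, 2)) = 0)
Function('I')(Y) = Y (Function('I')(Y) = Add(Y, 0) = Y)
Add(5696, Mul(-1, Function('I')(Mul(Function('G')(-4), Pow(114, -1))))) = Add(5696, Mul(-1, Mul(6, Pow(114, -1)))) = Add(5696, Mul(-1, Mul(6, Rational(1, 114)))) = Add(5696, Mul(-1, Rational(1, 19))) = Add(5696, Rational(-1, 19)) = Rational(108223, 19)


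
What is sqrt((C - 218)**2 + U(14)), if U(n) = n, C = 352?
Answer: sqrt(17970) ≈ 134.05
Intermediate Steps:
sqrt((C - 218)**2 + U(14)) = sqrt((352 - 218)**2 + 14) = sqrt(134**2 + 14) = sqrt(17956 + 14) = sqrt(17970)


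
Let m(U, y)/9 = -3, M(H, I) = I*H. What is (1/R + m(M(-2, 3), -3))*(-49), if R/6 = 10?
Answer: 79331/60 ≈ 1322.2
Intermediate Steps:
R = 60 (R = 6*10 = 60)
M(H, I) = H*I
m(U, y) = -27 (m(U, y) = 9*(-3) = -27)
(1/R + m(M(-2, 3), -3))*(-49) = (1/60 - 27)*(-49) = -1619/60*(-49) = 79331/60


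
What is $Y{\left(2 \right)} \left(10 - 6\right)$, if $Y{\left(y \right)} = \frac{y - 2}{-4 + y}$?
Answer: $0$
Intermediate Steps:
$Y{\left(y \right)} = \frac{-2 + y}{-4 + y}$
$Y{\left(2 \right)} \left(10 - 6\right) = \frac{-2 + 2}{-4 + 2} \left(10 - 6\right) = \frac{1}{-2} \cdot 0 \cdot 4 = \left(- \frac{1}{2}\right) 0 \cdot 4 = 0 \cdot 4 = 0$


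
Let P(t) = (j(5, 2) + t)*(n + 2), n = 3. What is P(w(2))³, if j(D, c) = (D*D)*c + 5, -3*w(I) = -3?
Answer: 21952000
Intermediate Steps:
w(I) = 1 (w(I) = -⅓*(-3) = 1)
j(D, c) = 5 + c*D² (j(D, c) = D²*c + 5 = c*D² + 5 = 5 + c*D²)
P(t) = 275 + 5*t (P(t) = ((5 + 2*5²) + t)*(3 + 2) = ((5 + 2*25) + t)*5 = ((5 + 50) + t)*5 = (55 + t)*5 = 275 + 5*t)
P(w(2))³ = (275 + 5*1)³ = (275 + 5)³ = 280³ = 21952000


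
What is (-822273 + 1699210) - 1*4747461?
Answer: -3870524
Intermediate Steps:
(-822273 + 1699210) - 1*4747461 = 876937 - 4747461 = -3870524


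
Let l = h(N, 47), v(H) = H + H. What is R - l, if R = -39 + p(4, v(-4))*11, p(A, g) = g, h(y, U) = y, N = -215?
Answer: 88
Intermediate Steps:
v(H) = 2*H
l = -215
R = -127 (R = -39 + (2*(-4))*11 = -39 - 8*11 = -39 - 88 = -127)
R - l = -127 - 1*(-215) = -127 + 215 = 88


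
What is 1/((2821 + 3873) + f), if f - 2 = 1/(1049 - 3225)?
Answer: 2176/14570495 ≈ 0.00014934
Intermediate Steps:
f = 4351/2176 (f = 2 + 1/(1049 - 3225) = 2 + 1/(-2176) = 2 - 1/2176 = 4351/2176 ≈ 1.9995)
1/((2821 + 3873) + f) = 1/((2821 + 3873) + 4351/2176) = 1/(6694 + 4351/2176) = 1/(14570495/2176) = 2176/14570495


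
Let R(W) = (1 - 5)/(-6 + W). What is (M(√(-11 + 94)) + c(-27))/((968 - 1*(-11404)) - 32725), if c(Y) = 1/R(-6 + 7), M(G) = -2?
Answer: 3/81412 ≈ 3.6850e-5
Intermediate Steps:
R(W) = -4/(-6 + W)
c(Y) = 5/4 (c(Y) = 1/(-4/(-6 + (-6 + 7))) = 1/(-4/(-6 + 1)) = 1/(-4/(-5)) = 1/(-4*(-⅕)) = 1/(⅘) = 5/4)
(M(√(-11 + 94)) + c(-27))/((968 - 1*(-11404)) - 32725) = (-2 + 5/4)/((968 - 1*(-11404)) - 32725) = -3/(4*((968 + 11404) - 32725)) = -3/(4*(12372 - 32725)) = -¾/(-20353) = -¾*(-1/20353) = 3/81412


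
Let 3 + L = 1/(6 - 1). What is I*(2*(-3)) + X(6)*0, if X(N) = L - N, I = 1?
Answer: -6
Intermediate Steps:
L = -14/5 (L = -3 + 1/(6 - 1) = -3 + 1/5 = -3 + ⅕ = -14/5 ≈ -2.8000)
X(N) = -14/5 - N
I*(2*(-3)) + X(6)*0 = 1*(2*(-3)) + (-14/5 - 1*6)*0 = 1*(-6) + (-14/5 - 6)*0 = -6 - 44/5*0 = -6 + 0 = -6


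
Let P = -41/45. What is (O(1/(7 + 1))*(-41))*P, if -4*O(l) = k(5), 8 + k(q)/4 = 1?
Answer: 11767/45 ≈ 261.49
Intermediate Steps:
k(q) = -28 (k(q) = -32 + 4*1 = -32 + 4 = -28)
P = -41/45 (P = -41*1/45 = -41/45 ≈ -0.91111)
O(l) = 7 (O(l) = -¼*(-28) = 7)
(O(1/(7 + 1))*(-41))*P = (7*(-41))*(-41/45) = -287*(-41/45) = 11767/45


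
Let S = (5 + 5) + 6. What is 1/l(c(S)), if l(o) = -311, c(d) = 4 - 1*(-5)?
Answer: -1/311 ≈ -0.0032154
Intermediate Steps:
S = 16 (S = 10 + 6 = 16)
c(d) = 9 (c(d) = 4 + 5 = 9)
1/l(c(S)) = 1/(-311) = -1/311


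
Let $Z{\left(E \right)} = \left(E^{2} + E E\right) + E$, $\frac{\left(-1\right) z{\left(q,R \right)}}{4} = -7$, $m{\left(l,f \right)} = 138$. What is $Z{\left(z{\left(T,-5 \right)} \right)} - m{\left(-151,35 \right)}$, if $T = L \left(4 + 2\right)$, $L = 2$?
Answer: $1458$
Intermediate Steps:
$T = 12$ ($T = 2 \left(4 + 2\right) = 2 \cdot 6 = 12$)
$z{\left(q,R \right)} = 28$ ($z{\left(q,R \right)} = \left(-4\right) \left(-7\right) = 28$)
$Z{\left(E \right)} = E + 2 E^{2}$ ($Z{\left(E \right)} = \left(E^{2} + E^{2}\right) + E = 2 E^{2} + E = E + 2 E^{2}$)
$Z{\left(z{\left(T,-5 \right)} \right)} - m{\left(-151,35 \right)} = 28 \left(1 + 2 \cdot 28\right) - 138 = 28 \left(1 + 56\right) - 138 = 28 \cdot 57 - 138 = 1596 - 138 = 1458$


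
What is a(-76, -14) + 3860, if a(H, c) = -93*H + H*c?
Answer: 11992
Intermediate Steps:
a(-76, -14) + 3860 = -76*(-93 - 14) + 3860 = -76*(-107) + 3860 = 8132 + 3860 = 11992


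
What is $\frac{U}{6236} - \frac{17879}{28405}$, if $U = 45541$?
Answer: $\frac{62215719}{9322820} \approx 6.6735$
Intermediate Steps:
$\frac{U}{6236} - \frac{17879}{28405} = \frac{45541}{6236} - \frac{17879}{28405} = 45541 \cdot \frac{1}{6236} - \frac{941}{1495} = \frac{45541}{6236} - \frac{941}{1495} = \frac{62215719}{9322820}$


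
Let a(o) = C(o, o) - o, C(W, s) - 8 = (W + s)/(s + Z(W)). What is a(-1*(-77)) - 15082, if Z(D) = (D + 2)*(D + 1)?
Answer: -94526935/6239 ≈ -15151.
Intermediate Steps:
Z(D) = (1 + D)*(2 + D) (Z(D) = (2 + D)*(1 + D) = (1 + D)*(2 + D))
C(W, s) = 8 + (W + s)/(2 + s + W² + 3*W) (C(W, s) = 8 + (W + s)/(s + (2 + W² + 3*W)) = 8 + (W + s)/(2 + s + W² + 3*W))
a(o) = -o + (16 + 8*o² + 34*o)/(2 + o² + 4*o) (a(o) = (16 + 8*o² + 9*o + 25*o)/(2 + o + o² + 3*o) - o = (16 + 8*o² + 34*o)/(2 + o² + 4*o) - o = -o + (16 + 8*o² + 34*o)/(2 + o² + 4*o))
a(-1*(-77)) - 15082 = (16 - (-1*(-77))³ + 4*(-1*(-77))² + 32*(-1*(-77)))/(2 + (-1*(-77))² + 4*(-1*(-77))) - 15082 = (16 - 1*77³ + 4*77² + 32*77)/(2 + 77² + 4*77) - 15082 = (16 - 1*456533 + 4*5929 + 2464)/(2 + 5929 + 308) - 15082 = (16 - 456533 + 23716 + 2464)/6239 - 15082 = (1/6239)*(-430337) - 15082 = -430337/6239 - 15082 = -94526935/6239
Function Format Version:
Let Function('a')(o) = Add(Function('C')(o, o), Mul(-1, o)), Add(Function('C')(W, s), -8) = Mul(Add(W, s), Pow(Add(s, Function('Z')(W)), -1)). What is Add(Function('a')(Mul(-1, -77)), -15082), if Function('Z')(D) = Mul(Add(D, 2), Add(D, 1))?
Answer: Rational(-94526935, 6239) ≈ -15151.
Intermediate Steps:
Function('Z')(D) = Mul(Add(1, D), Add(2, D)) (Function('Z')(D) = Mul(Add(2, D), Add(1, D)) = Mul(Add(1, D), Add(2, D)))
Function('C')(W, s) = Add(8, Mul(Pow(Add(2, s, Pow(W, 2), Mul(3, W)), -1), Add(W, s))) (Function('C')(W, s) = Add(8, Mul(Add(W, s), Pow(Add(s, Add(2, Pow(W, 2), Mul(3, W))), -1))) = Add(8, Mul(Add(W, s), Pow(Add(2, s, Pow(W, 2), Mul(3, W)), -1))) = Add(8, Mul(Pow(Add(2, s, Pow(W, 2), Mul(3, W)), -1), Add(W, s))))
Function('a')(o) = Add(Mul(-1, o), Mul(Pow(Add(2, Pow(o, 2), Mul(4, o)), -1), Add(16, Mul(8, Pow(o, 2)), Mul(34, o)))) (Function('a')(o) = Add(Mul(Pow(Add(2, o, Pow(o, 2), Mul(3, o)), -1), Add(16, Mul(8, Pow(o, 2)), Mul(9, o), Mul(25, o))), Mul(-1, o)) = Add(Mul(Pow(Add(2, Pow(o, 2), Mul(4, o)), -1), Add(16, Mul(8, Pow(o, 2)), Mul(34, o))), Mul(-1, o)) = Add(Mul(-1, o), Mul(Pow(Add(2, Pow(o, 2), Mul(4, o)), -1), Add(16, Mul(8, Pow(o, 2)), Mul(34, o)))))
Add(Function('a')(Mul(-1, -77)), -15082) = Add(Mul(Pow(Add(2, Pow(Mul(-1, -77), 2), Mul(4, Mul(-1, -77))), -1), Add(16, Mul(-1, Pow(Mul(-1, -77), 3)), Mul(4, Pow(Mul(-1, -77), 2)), Mul(32, Mul(-1, -77)))), -15082) = Add(Mul(Pow(Add(2, Pow(77, 2), Mul(4, 77)), -1), Add(16, Mul(-1, Pow(77, 3)), Mul(4, Pow(77, 2)), Mul(32, 77))), -15082) = Add(Mul(Pow(Add(2, 5929, 308), -1), Add(16, Mul(-1, 456533), Mul(4, 5929), 2464)), -15082) = Add(Mul(Pow(6239, -1), Add(16, -456533, 23716, 2464)), -15082) = Add(Mul(Rational(1, 6239), -430337), -15082) = Add(Rational(-430337, 6239), -15082) = Rational(-94526935, 6239)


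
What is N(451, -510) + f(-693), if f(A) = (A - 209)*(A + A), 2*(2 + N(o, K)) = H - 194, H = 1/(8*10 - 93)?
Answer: 32501897/26 ≈ 1.2501e+6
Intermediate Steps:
H = -1/13 (H = 1/(80 - 93) = 1/(-13) = -1/13 ≈ -0.076923)
N(o, K) = -2575/26 (N(o, K) = -2 + (-1/13 - 194)/2 = -2 + (1/2)*(-2523/13) = -2 - 2523/26 = -2575/26)
f(A) = 2*A*(-209 + A) (f(A) = (-209 + A)*(2*A) = 2*A*(-209 + A))
N(451, -510) + f(-693) = -2575/26 + 2*(-693)*(-209 - 693) = -2575/26 + 2*(-693)*(-902) = -2575/26 + 1250172 = 32501897/26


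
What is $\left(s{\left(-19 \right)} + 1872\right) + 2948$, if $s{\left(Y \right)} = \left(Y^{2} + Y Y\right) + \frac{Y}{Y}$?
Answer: $5543$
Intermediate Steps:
$s{\left(Y \right)} = 1 + 2 Y^{2}$ ($s{\left(Y \right)} = \left(Y^{2} + Y^{2}\right) + 1 = 2 Y^{2} + 1 = 1 + 2 Y^{2}$)
$\left(s{\left(-19 \right)} + 1872\right) + 2948 = \left(\left(1 + 2 \left(-19\right)^{2}\right) + 1872\right) + 2948 = \left(\left(1 + 2 \cdot 361\right) + 1872\right) + 2948 = \left(\left(1 + 722\right) + 1872\right) + 2948 = \left(723 + 1872\right) + 2948 = 2595 + 2948 = 5543$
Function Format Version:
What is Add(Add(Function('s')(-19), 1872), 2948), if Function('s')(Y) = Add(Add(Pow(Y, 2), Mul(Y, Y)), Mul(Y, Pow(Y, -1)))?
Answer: 5543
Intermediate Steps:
Function('s')(Y) = Add(1, Mul(2, Pow(Y, 2))) (Function('s')(Y) = Add(Add(Pow(Y, 2), Pow(Y, 2)), 1) = Add(Mul(2, Pow(Y, 2)), 1) = Add(1, Mul(2, Pow(Y, 2))))
Add(Add(Function('s')(-19), 1872), 2948) = Add(Add(Add(1, Mul(2, Pow(-19, 2))), 1872), 2948) = Add(Add(Add(1, Mul(2, 361)), 1872), 2948) = Add(Add(Add(1, 722), 1872), 2948) = Add(Add(723, 1872), 2948) = Add(2595, 2948) = 5543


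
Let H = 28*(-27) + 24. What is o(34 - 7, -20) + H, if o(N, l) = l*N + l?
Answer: -1292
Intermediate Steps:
o(N, l) = l + N*l (o(N, l) = N*l + l = l + N*l)
H = -732 (H = -756 + 24 = -732)
o(34 - 7, -20) + H = -20*(1 + (34 - 7)) - 732 = -20*(1 + 27) - 732 = -20*28 - 732 = -560 - 732 = -1292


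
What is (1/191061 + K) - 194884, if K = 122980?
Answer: -13738050143/191061 ≈ -71904.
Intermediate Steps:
(1/191061 + K) - 194884 = (1/191061 + 122980) - 194884 = 23496681781/191061 - 194884 = -13738050143/191061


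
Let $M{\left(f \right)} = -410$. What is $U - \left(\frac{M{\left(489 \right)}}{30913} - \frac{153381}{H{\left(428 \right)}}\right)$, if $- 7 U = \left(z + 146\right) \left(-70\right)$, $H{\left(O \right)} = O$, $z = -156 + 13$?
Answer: $\frac{5138565253}{13230764} \approx 388.38$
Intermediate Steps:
$z = -143$
$U = 30$ ($U = - \frac{\left(-143 + 146\right) \left(-70\right)}{7} = - \frac{3 \left(-70\right)}{7} = \left(- \frac{1}{7}\right) \left(-210\right) = 30$)
$U - \left(\frac{M{\left(489 \right)}}{30913} - \frac{153381}{H{\left(428 \right)}}\right) = 30 - \left(- \frac{410}{30913} - \frac{153381}{428}\right) = 30 - - \frac{4741642333}{13230764} = 30 + \frac{4741642333}{13230764} = \frac{5138565253}{13230764}$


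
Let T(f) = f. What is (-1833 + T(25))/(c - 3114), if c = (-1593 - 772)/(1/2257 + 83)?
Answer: 338696256/588689653 ≈ 0.57534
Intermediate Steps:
c = -5337805/187332 (c = -2365/(1/2257 + 83) = -2365/187332/2257 = -2365*2257/187332 = -5337805/187332 ≈ -28.494)
(-1833 + T(25))/(c - 3114) = (-1833 + 25)/(-5337805/187332 - 3114) = -1808/(-588689653/187332) = -1808*(-187332/588689653) = 338696256/588689653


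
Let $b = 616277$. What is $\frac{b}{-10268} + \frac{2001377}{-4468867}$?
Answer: $- \frac{2774610087195}{45886326356} \approx -60.467$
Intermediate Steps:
$\frac{b}{-10268} + \frac{2001377}{-4468867} = \frac{616277}{-10268} + \frac{2001377}{-4468867} = 616277 \left(- \frac{1}{10268}\right) + 2001377 \left(- \frac{1}{4468867}\right) = - \frac{616277}{10268} - \frac{2001377}{4468867} = - \frac{2774610087195}{45886326356}$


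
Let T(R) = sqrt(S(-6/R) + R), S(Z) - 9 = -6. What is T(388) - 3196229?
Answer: -3196229 + sqrt(391) ≈ -3.1962e+6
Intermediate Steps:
S(Z) = 3 (S(Z) = 9 - 6 = 3)
T(R) = sqrt(3 + R)
T(388) - 3196229 = sqrt(3 + 388) - 3196229 = sqrt(391) - 3196229 = -3196229 + sqrt(391)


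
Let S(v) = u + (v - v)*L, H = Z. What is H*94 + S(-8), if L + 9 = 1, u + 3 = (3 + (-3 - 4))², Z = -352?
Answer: -33075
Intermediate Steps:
H = -352
u = 13 (u = -3 + (3 + (-3 - 4))² = -3 + (3 - 7)² = -3 + (-4)² = -3 + 16 = 13)
L = -8 (L = -9 + 1 = -8)
S(v) = 13 (S(v) = 13 + (v - v)*(-8) = 13 + 0*(-8) = 13 + 0 = 13)
H*94 + S(-8) = -352*94 + 13 = -33088 + 13 = -33075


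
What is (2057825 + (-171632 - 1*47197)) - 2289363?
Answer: -450367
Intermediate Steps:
(2057825 + (-171632 - 1*47197)) - 2289363 = (2057825 + (-171632 - 47197)) - 2289363 = (2057825 - 218829) - 2289363 = 1838996 - 2289363 = -450367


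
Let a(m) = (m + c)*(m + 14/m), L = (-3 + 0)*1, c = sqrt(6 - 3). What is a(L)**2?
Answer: 2116/3 - 1058*sqrt(3)/3 ≈ 94.497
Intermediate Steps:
c = sqrt(3) ≈ 1.7320
L = -3 (L = -3*1 = -3)
a(m) = (m + sqrt(3))*(m + 14/m)
a(L)**2 = (14 + (-3)**2 - 3*sqrt(3) + 14*sqrt(3)/(-3))**2 = (14 + 9 - 3*sqrt(3) + 14*sqrt(3)*(-1/3))**2 = (14 + 9 - 3*sqrt(3) - 14*sqrt(3)/3)**2 = (23 - 23*sqrt(3)/3)**2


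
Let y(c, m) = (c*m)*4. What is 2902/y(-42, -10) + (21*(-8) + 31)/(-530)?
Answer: 88411/44520 ≈ 1.9859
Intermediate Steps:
y(c, m) = 4*c*m
2902/y(-42, -10) + (21*(-8) + 31)/(-530) = 2902/((4*(-42)*(-10))) + (21*(-8) + 31)/(-530) = 2902/1680 + (-168 + 31)*(-1/530) = 2902*(1/1680) - 137*(-1/530) = 1451/840 + 137/530 = 88411/44520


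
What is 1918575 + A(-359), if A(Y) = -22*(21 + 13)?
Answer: 1917827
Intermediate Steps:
A(Y) = -748 (A(Y) = -22*34 = -748)
1918575 + A(-359) = 1918575 - 748 = 1917827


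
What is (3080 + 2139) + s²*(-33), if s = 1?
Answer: 5186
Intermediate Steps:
(3080 + 2139) + s²*(-33) = (3080 + 2139) + 1²*(-33) = 5219 + 1*(-33) = 5219 - 33 = 5186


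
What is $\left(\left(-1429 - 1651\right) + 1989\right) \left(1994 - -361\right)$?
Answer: $-2569305$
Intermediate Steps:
$\left(\left(-1429 - 1651\right) + 1989\right) \left(1994 - -361\right) = \left(-3080 + 1989\right) \left(1994 + \left(-633 + 994\right)\right) = - 1091 \left(1994 + 361\right) = \left(-1091\right) 2355 = -2569305$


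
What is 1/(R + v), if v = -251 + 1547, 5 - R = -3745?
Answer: 1/5046 ≈ 0.00019818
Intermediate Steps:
R = 3750 (R = 5 - 1*(-3745) = 5 + 3745 = 3750)
v = 1296
1/(R + v) = 1/(3750 + 1296) = 1/5046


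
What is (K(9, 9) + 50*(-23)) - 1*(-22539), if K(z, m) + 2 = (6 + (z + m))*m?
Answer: 21603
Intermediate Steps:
K(z, m) = -2 + m*(6 + m + z) (K(z, m) = -2 + (6 + (z + m))*m = -2 + (6 + (m + z))*m = -2 + (6 + m + z)*m = -2 + m*(6 + m + z))
(K(9, 9) + 50*(-23)) - 1*(-22539) = ((-2 + 9² + 6*9 + 9*9) + 50*(-23)) - 1*(-22539) = ((-2 + 81 + 54 + 81) - 1150) + 22539 = (214 - 1150) + 22539 = -936 + 22539 = 21603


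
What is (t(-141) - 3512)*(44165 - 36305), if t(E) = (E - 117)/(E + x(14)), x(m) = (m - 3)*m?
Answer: -360884040/13 ≈ -2.7760e+7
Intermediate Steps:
x(m) = m*(-3 + m) (x(m) = (-3 + m)*m = m*(-3 + m))
t(E) = (-117 + E)/(154 + E) (t(E) = (E - 117)/(E + 14*(-3 + 14)) = (-117 + E)/(E + 14*11) = (-117 + E)/(E + 154) = (-117 + E)/(154 + E))
(t(-141) - 3512)*(44165 - 36305) = ((-117 - 141)/(154 - 141) - 3512)*(44165 - 36305) = (-258/13 - 3512)*7860 = -45914/13*7860 = -360884040/13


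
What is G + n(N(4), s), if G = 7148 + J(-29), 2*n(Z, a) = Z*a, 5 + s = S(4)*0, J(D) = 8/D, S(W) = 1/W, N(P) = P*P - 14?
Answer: 207139/29 ≈ 7142.7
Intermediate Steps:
N(P) = -14 + P**2 (N(P) = P**2 - 14 = -14 + P**2)
s = -5 (s = -5 + 0/4 = -5 + (1/4)*0 = -5 + 0 = -5)
n(Z, a) = Z*a/2 (n(Z, a) = (Z*a)/2 = Z*a/2)
G = 207284/29 (G = 7148 + 8/(-29) = 7148 + 8*(-1/29) = 7148 - 8/29 = 207284/29 ≈ 7147.7)
G + n(N(4), s) = 207284/29 + (1/2)*(-14 + 4**2)*(-5) = 207284/29 + (1/2)*(-14 + 16)*(-5) = 207284/29 + (1/2)*2*(-5) = 207284/29 - 5 = 207139/29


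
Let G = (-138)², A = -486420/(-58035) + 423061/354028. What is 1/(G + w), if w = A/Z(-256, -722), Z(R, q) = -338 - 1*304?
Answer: 293123147048/5582232839967781 ≈ 5.2510e-5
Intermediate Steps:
Z(R, q) = -642 (Z(R, q) = -338 - 304 = -642)
A = 13117242993/1369734332 (A = -486420*(-1/58035) + 423061*(1/354028) = 32428/3869 + 423061/354028 = 13117242993/1369734332 ≈ 9.5765)
G = 19044
w = -4372414331/293123147048 (w = (13117242993/1369734332)/(-642) = (13117242993/1369734332)*(-1/642) = -4372414331/293123147048 ≈ -0.014917)
1/(G + w) = 1/(19044 - 4372414331/293123147048) = 1/(5582232839967781/293123147048) = 293123147048/5582232839967781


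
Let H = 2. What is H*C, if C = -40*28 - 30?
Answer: -2300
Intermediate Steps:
C = -1150 (C = -1120 - 30 = -1150)
H*C = 2*(-1150) = -2300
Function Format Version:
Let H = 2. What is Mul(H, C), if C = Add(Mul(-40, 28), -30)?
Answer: -2300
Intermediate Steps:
C = -1150 (C = Add(-1120, -30) = -1150)
Mul(H, C) = Mul(2, -1150) = -2300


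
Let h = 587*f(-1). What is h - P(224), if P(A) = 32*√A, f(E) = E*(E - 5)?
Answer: 3522 - 128*√14 ≈ 3043.1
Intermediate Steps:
f(E) = E*(-5 + E)
h = 3522 (h = 587*(-(-5 - 1)) = 587*(-1*(-6)) = 587*6 = 3522)
h - P(224) = 3522 - 32*√224 = 3522 - 32*4*√14 = 3522 - 128*√14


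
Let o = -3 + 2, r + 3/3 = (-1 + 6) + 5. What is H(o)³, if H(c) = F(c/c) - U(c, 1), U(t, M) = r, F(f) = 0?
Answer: -729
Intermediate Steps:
r = 9 (r = -1 + ((-1 + 6) + 5) = -1 + (5 + 5) = -1 + 10 = 9)
U(t, M) = 9
o = -1
H(c) = -9 (H(c) = 0 - 1*9 = 0 - 9 = -9)
H(o)³ = (-9)³ = -729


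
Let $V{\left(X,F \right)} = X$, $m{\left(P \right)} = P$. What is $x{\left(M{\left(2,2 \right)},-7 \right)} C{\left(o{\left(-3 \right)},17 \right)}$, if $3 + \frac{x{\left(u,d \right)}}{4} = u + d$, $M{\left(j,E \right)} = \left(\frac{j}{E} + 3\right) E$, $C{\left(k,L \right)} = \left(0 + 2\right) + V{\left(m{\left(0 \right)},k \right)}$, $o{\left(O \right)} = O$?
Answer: $-16$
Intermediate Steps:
$C{\left(k,L \right)} = 2$ ($C{\left(k,L \right)} = \left(0 + 2\right) + 0 = 2 + 0 = 2$)
$M{\left(j,E \right)} = E \left(3 + \frac{j}{E}\right)$ ($M{\left(j,E \right)} = \left(3 + \frac{j}{E}\right) E = E \left(3 + \frac{j}{E}\right)$)
$x{\left(u,d \right)} = -12 + 4 d + 4 u$ ($x{\left(u,d \right)} = -12 + 4 \left(u + d\right) = -12 + 4 \left(d + u\right) = -12 + \left(4 d + 4 u\right) = -12 + 4 d + 4 u$)
$x{\left(M{\left(2,2 \right)},-7 \right)} C{\left(o{\left(-3 \right)},17 \right)} = \left(-12 + 4 \left(-7\right) + 4 \left(2 + 3 \cdot 2\right)\right) 2 = \left(-12 - 28 + 4 \left(2 + 6\right)\right) 2 = \left(-12 - 28 + 4 \cdot 8\right) 2 = \left(-12 - 28 + 32\right) 2 = \left(-8\right) 2 = -16$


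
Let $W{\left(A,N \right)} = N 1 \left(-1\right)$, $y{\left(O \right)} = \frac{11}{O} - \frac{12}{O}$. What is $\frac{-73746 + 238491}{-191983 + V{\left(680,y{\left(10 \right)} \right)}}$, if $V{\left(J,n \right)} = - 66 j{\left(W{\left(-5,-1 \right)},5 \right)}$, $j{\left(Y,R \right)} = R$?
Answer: $- \frac{164745}{192313} \approx -0.85665$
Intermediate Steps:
$y{\left(O \right)} = - \frac{1}{O}$
$W{\left(A,N \right)} = - N$ ($W{\left(A,N \right)} = N \left(-1\right) = - N$)
$V{\left(J,n \right)} = -330$ ($V{\left(J,n \right)} = \left(-66\right) 5 = -330$)
$\frac{-73746 + 238491}{-191983 + V{\left(680,y{\left(10 \right)} \right)}} = \frac{-73746 + 238491}{-191983 - 330} = \frac{164745}{-192313} = 164745 \left(- \frac{1}{192313}\right) = - \frac{164745}{192313}$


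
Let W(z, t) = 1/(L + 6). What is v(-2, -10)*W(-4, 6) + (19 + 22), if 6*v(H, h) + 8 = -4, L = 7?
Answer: 531/13 ≈ 40.846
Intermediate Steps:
v(H, h) = -2 (v(H, h) = -4/3 + (⅙)*(-4) = -4/3 - ⅔ = -2)
W(z, t) = 1/13 (W(z, t) = 1/(7 + 6) = 1/13)
v(-2, -10)*W(-4, 6) + (19 + 22) = -2*1/13 + (19 + 22) = -2/13 + 41 = 531/13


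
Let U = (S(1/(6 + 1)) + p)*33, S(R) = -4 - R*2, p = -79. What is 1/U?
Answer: -7/19239 ≈ -0.00036384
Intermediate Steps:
S(R) = -4 - 2*R
U = -19239/7 (U = ((-4 - 2/(6 + 1)) - 79)*33 = ((-4 - 2/7) - 79)*33 = (-30/7 - 79)*33 = -583/7*33 = -19239/7 ≈ -2748.4)
1/U = 1/(-19239/7) = -7/19239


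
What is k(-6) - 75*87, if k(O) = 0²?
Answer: -6525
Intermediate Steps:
k(O) = 0
k(-6) - 75*87 = 0 - 75*87 = 0 - 6525 = -6525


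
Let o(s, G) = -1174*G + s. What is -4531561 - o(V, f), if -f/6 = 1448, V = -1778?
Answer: -14729495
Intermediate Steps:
f = -8688 (f = -6*1448 = -8688)
o(s, G) = s - 1174*G
-4531561 - o(V, f) = -4531561 - (-1778 - 1174*(-8688)) = -4531561 - (-1778 + 10199712) = -4531561 - 1*10197934 = -4531561 - 10197934 = -14729495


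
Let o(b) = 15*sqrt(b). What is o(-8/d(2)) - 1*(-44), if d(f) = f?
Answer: 44 + 30*I ≈ 44.0 + 30.0*I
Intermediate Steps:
o(-8/d(2)) - 1*(-44) = 15*sqrt(-8/2) - 1*(-44) = 15*sqrt(-8*1/2) + 44 = 15*sqrt(-4) + 44 = 15*(2*I) + 44 = 30*I + 44 = 44 + 30*I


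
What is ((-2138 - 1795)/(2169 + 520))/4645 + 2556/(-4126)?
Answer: -15970851369/25767705515 ≈ -0.61980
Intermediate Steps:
((-2138 - 1795)/(2169 + 520))/4645 + 2556/(-4126) = -3933/2689*(1/4645) + 2556*(-1/4126) = -3933*1/2689*(1/4645) - 1278/2063 = -3933/2689*1/4645 - 1278/2063 = -3933/12490405 - 1278/2063 = -15970851369/25767705515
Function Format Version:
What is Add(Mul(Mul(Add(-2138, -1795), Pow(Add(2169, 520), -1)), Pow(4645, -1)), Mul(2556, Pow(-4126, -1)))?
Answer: Rational(-15970851369, 25767705515) ≈ -0.61980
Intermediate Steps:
Add(Mul(Mul(Add(-2138, -1795), Pow(Add(2169, 520), -1)), Pow(4645, -1)), Mul(2556, Pow(-4126, -1))) = Add(Mul(Mul(-3933, Pow(2689, -1)), Rational(1, 4645)), Mul(2556, Rational(-1, 4126))) = Add(Mul(Mul(-3933, Rational(1, 2689)), Rational(1, 4645)), Rational(-1278, 2063)) = Add(Mul(Rational(-3933, 2689), Rational(1, 4645)), Rational(-1278, 2063)) = Add(Rational(-3933, 12490405), Rational(-1278, 2063)) = Rational(-15970851369, 25767705515)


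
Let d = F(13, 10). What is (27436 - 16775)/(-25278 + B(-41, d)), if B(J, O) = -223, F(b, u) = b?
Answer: -1523/3643 ≈ -0.41806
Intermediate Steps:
d = 13
(27436 - 16775)/(-25278 + B(-41, d)) = (27436 - 16775)/(-25278 - 223) = 10661/(-25501) = 10661*(-1/25501) = -1523/3643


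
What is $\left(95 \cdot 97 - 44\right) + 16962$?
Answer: $26133$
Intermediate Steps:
$\left(95 \cdot 97 - 44\right) + 16962 = \left(9215 - 44\right) + 16962 = 9171 + 16962 = 26133$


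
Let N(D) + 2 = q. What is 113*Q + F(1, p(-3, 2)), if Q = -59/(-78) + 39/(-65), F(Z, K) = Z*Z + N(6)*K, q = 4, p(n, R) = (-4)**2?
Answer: 19763/390 ≈ 50.674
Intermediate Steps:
p(n, R) = 16
N(D) = 2 (N(D) = -2 + 4 = 2)
F(Z, K) = Z**2 + 2*K (F(Z, K) = Z*Z + 2*K = Z**2 + 2*K)
Q = 61/390 (Q = -59*(-1/78) + 39*(-1/65) = 59/78 - 3/5 = 61/390 ≈ 0.15641)
113*Q + F(1, p(-3, 2)) = 113*(61/390) + (1**2 + 2*16) = 6893/390 + (1 + 32) = 6893/390 + 33 = 19763/390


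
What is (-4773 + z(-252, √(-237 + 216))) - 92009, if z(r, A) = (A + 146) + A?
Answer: -96636 + 2*I*√21 ≈ -96636.0 + 9.1651*I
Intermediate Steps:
z(r, A) = 146 + 2*A (z(r, A) = (146 + A) + A = 146 + 2*A)
(-4773 + z(-252, √(-237 + 216))) - 92009 = (-4773 + (146 + 2*√(-237 + 216))) - 92009 = (-4773 + (146 + 2*√(-21))) - 92009 = (-4773 + (146 + 2*(I*√21))) - 92009 = (-4773 + (146 + 2*I*√21)) - 92009 = (-4627 + 2*I*√21) - 92009 = -96636 + 2*I*√21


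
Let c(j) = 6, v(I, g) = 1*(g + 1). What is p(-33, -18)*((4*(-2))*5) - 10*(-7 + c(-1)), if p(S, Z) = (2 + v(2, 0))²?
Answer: -350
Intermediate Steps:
v(I, g) = 1 + g (v(I, g) = 1*(1 + g) = 1 + g)
p(S, Z) = 9 (p(S, Z) = (2 + (1 + 0))² = (2 + 1)² = 3² = 9)
p(-33, -18)*((4*(-2))*5) - 10*(-7 + c(-1)) = 9*((4*(-2))*5) - 10*(-7 + 6) = 9*(-8*5) - 10*(-1) = 9*(-40) + 10 = -360 + 10 = -350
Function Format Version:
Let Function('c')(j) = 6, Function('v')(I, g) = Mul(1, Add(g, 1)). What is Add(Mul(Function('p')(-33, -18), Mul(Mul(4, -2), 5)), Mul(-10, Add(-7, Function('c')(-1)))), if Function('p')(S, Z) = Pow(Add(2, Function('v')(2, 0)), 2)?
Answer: -350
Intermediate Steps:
Function('v')(I, g) = Add(1, g) (Function('v')(I, g) = Mul(1, Add(1, g)) = Add(1, g))
Function('p')(S, Z) = 9 (Function('p')(S, Z) = Pow(Add(2, Add(1, 0)), 2) = Pow(Add(2, 1), 2) = Pow(3, 2) = 9)
Add(Mul(Function('p')(-33, -18), Mul(Mul(4, -2), 5)), Mul(-10, Add(-7, Function('c')(-1)))) = Add(Mul(9, Mul(Mul(4, -2), 5)), Mul(-10, Add(-7, 6))) = Add(Mul(9, Mul(-8, 5)), Mul(-10, -1)) = Add(Mul(9, -40), 10) = Add(-360, 10) = -350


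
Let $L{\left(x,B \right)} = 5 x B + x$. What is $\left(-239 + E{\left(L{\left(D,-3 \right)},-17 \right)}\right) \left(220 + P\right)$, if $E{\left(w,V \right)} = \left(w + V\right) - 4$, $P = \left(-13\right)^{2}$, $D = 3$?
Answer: $-117478$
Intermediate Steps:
$L{\left(x,B \right)} = x + 5 B x$ ($L{\left(x,B \right)} = 5 B x + x = x + 5 B x$)
$P = 169$
$E{\left(w,V \right)} = -4 + V + w$ ($E{\left(w,V \right)} = \left(V + w\right) - 4 = -4 + V + w$)
$\left(-239 + E{\left(L{\left(D,-3 \right)},-17 \right)}\right) \left(220 + P\right) = \left(-239 - \left(21 - 3 \left(1 + 5 \left(-3\right)\right)\right)\right) \left(220 + 169\right) = \left(-239 - \left(21 - 3 \left(1 - 15\right)\right)\right) 389 = \left(-239 - 63\right) 389 = \left(-302\right) 389 = -117478$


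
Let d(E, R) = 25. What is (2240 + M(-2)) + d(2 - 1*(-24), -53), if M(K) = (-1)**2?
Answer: 2266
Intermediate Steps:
M(K) = 1
(2240 + M(-2)) + d(2 - 1*(-24), -53) = (2240 + 1) + 25 = 2241 + 25 = 2266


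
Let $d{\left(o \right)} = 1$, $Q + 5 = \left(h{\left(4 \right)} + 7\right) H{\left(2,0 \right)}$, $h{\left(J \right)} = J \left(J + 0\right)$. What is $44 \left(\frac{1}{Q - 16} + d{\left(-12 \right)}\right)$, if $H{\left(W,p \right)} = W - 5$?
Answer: $\frac{1958}{45} \approx 43.511$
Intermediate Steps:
$H{\left(W,p \right)} = -5 + W$ ($H{\left(W,p \right)} = W - 5 = -5 + W$)
$h{\left(J \right)} = J^{2}$ ($h{\left(J \right)} = J J = J^{2}$)
$Q = -74$ ($Q = -5 + \left(4^{2} + 7\right) \left(-5 + 2\right) = -5 + \left(16 + 7\right) \left(-3\right) = -5 + 23 \left(-3\right) = -5 - 69 = -74$)
$44 \left(\frac{1}{Q - 16} + d{\left(-12 \right)}\right) = 44 \left(\frac{1}{-74 - 16} + 1\right) = 44 \left(\frac{1}{-90} + 1\right) = 44 \left(- \frac{1}{90} + 1\right) = 44 \cdot \frac{89}{90} = \frac{1958}{45}$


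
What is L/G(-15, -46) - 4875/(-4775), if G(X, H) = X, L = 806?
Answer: -151021/2865 ≈ -52.712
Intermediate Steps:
L/G(-15, -46) - 4875/(-4775) = 806/(-15) - 4875/(-4775) = 806*(-1/15) - 4875*(-1/4775) = -806/15 + 195/191 = -151021/2865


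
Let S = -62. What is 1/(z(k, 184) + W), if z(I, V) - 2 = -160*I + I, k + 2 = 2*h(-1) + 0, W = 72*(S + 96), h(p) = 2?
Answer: 1/2132 ≈ 0.00046904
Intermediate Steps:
W = 2448 (W = 72*(-62 + 96) = 72*34 = 2448)
k = 2 (k = -2 + (2*2 + 0) = -2 + (4 + 0) = -2 + 4 = 2)
z(I, V) = 2 - 159*I (z(I, V) = 2 + (-160*I + I) = 2 - 159*I)
1/(z(k, 184) + W) = 1/((2 - 159*2) + 2448) = 1/((2 - 318) + 2448) = 1/(-316 + 2448) = 1/2132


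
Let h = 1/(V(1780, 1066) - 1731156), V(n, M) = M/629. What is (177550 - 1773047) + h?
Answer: -1737330393851455/1088896058 ≈ -1.5955e+6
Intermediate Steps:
V(n, M) = M/629 (V(n, M) = M*(1/629) = M/629)
h = -629/1088896058 (h = 1/((1/629)*1066 - 1731156) = 1/(1066/629 - 1731156) = 1/(-1088896058/629) = -629/1088896058 ≈ -5.7765e-7)
(177550 - 1773047) + h = (177550 - 1773047) - 629/1088896058 = -1595497 - 629/1088896058 = -1737330393851455/1088896058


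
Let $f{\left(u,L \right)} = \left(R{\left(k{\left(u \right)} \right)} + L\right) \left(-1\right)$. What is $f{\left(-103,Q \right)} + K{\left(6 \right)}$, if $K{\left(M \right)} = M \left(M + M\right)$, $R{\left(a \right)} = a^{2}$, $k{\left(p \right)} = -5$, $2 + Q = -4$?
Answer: $53$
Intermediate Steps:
$Q = -6$ ($Q = -2 - 4 = -6$)
$K{\left(M \right)} = 2 M^{2}$ ($K{\left(M \right)} = M 2 M = 2 M^{2}$)
$f{\left(u,L \right)} = -25 - L$ ($f{\left(u,L \right)} = \left(\left(-5\right)^{2} + L\right) \left(-1\right) = \left(25 + L\right) \left(-1\right) = -25 - L$)
$f{\left(-103,Q \right)} + K{\left(6 \right)} = \left(-25 - -6\right) + 2 \cdot 6^{2} = \left(-25 + 6\right) + 2 \cdot 36 = -19 + 72 = 53$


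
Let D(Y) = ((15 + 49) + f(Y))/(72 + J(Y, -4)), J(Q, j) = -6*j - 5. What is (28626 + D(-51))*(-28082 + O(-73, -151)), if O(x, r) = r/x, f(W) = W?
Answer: -410752086805/511 ≈ -8.0382e+8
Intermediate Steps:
J(Q, j) = -5 - 6*j
D(Y) = 64/91 + Y/91 (D(Y) = ((15 + 49) + Y)/(72 + (-5 - 6*(-4))) = (64 + Y)/(72 + (-5 + 24)) = (64 + Y)/(72 + 19) = (64 + Y)/91 = (64 + Y)*(1/91) = 64/91 + Y/91)
(28626 + D(-51))*(-28082 + O(-73, -151)) = (28626 + (64/91 + (1/91)*(-51)))*(-28082 - 151/(-73)) = (28626 + (64/91 - 51/91))*(-28082 - 151*(-1/73)) = (28626 + ⅐)*(-28082 + 151/73) = (200383/7)*(-2049835/73) = -410752086805/511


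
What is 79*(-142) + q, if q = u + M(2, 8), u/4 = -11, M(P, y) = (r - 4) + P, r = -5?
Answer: -11269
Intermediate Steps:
M(P, y) = -9 + P (M(P, y) = (-5 - 4) + P = -9 + P)
u = -44 (u = 4*(-11) = -44)
q = -51 (q = -44 + (-9 + 2) = -44 - 7 = -51)
79*(-142) + q = 79*(-142) - 51 = -11218 - 51 = -11269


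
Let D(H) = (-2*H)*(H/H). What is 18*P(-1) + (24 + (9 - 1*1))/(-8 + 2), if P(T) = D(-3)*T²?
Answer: 308/3 ≈ 102.67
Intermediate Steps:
D(H) = -2*H (D(H) = -2*H*1 = -2*H)
P(T) = 6*T² (P(T) = (-2*(-3))*T² = 6*T²)
18*P(-1) + (24 + (9 - 1*1))/(-8 + 2) = 18*(6*(-1)²) + (24 + (9 - 1*1))/(-8 + 2) = 18*(6*1) + (24 + (9 - 1))/(-6) = 18*6 + (24 + 8)*(-⅙) = 108 + 32*(-⅙) = 108 - 16/3 = 308/3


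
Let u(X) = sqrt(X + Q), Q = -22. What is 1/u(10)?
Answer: -I*sqrt(3)/6 ≈ -0.28868*I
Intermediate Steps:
u(X) = sqrt(-22 + X) (u(X) = sqrt(X - 22) = sqrt(-22 + X))
1/u(10) = 1/(sqrt(-22 + 10)) = 1/(sqrt(-12)) = 1/(2*I*sqrt(3)) = -I*sqrt(3)/6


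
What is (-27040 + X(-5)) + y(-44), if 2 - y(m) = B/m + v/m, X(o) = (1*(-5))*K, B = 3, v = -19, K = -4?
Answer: -297202/11 ≈ -27018.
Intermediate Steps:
X(o) = 20 (X(o) = (1*(-5))*(-4) = -5*(-4) = 20)
y(m) = 2 + 16/m (y(m) = 2 - (3/m - 19/m) = 2 - (-16)/m = 2 + 16/m)
(-27040 + X(-5)) + y(-44) = (-27040 + 20) + (2 + 16/(-44)) = -27020 + (2 + 16*(-1/44)) = -27020 + (2 - 4/11) = -27020 + 18/11 = -297202/11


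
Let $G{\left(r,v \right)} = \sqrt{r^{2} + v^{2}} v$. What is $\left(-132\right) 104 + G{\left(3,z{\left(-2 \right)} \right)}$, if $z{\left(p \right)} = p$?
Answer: $-13728 - 2 \sqrt{13} \approx -13735.0$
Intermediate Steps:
$G{\left(r,v \right)} = v \sqrt{r^{2} + v^{2}}$
$\left(-132\right) 104 + G{\left(3,z{\left(-2 \right)} \right)} = \left(-132\right) 104 - 2 \sqrt{3^{2} + \left(-2\right)^{2}} = -13728 - 2 \sqrt{9 + 4} = -13728 - 2 \sqrt{13}$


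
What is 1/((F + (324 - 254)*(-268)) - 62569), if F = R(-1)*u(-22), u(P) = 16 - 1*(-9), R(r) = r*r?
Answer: -1/81304 ≈ -1.2300e-5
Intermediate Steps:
R(r) = r**2
u(P) = 25 (u(P) = 16 + 9 = 25)
F = 25 (F = (-1)**2*25 = 1*25 = 25)
1/((F + (324 - 254)*(-268)) - 62569) = 1/((25 + (324 - 254)*(-268)) - 62569) = 1/((25 + 70*(-268)) - 62569) = 1/((25 - 18760) - 62569) = 1/(-18735 - 62569) = 1/(-81304) = -1/81304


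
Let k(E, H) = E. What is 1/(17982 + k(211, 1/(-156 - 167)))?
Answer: 1/18193 ≈ 5.4966e-5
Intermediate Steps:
1/(17982 + k(211, 1/(-156 - 167))) = 1/(17982 + 211) = 1/18193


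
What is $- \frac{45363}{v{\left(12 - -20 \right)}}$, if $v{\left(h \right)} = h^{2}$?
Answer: $- \frac{45363}{1024} \approx -44.3$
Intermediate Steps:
$- \frac{45363}{v{\left(12 - -20 \right)}} = - \frac{45363}{\left(12 - -20\right)^{2}} = - \frac{45363}{\left(12 + 20\right)^{2}} = - \frac{45363}{32^{2}} = - \frac{45363}{1024}$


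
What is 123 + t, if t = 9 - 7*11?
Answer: 55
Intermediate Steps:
t = -68 (t = 9 - 77 = -68)
123 + t = 123 - 68 = 55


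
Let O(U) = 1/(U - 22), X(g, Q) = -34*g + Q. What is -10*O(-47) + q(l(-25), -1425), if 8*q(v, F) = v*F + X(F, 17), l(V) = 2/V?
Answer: 3352169/552 ≈ 6072.8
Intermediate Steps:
X(g, Q) = Q - 34*g
O(U) = 1/(-22 + U)
q(v, F) = 17/8 - 17*F/4 + F*v/8 (q(v, F) = (v*F + (17 - 34*F))/8 = (F*v + (17 - 34*F))/8 = (17 - 34*F + F*v)/8 = 17/8 - 17*F/4 + F*v/8)
-10*O(-47) + q(l(-25), -1425) = -10/(-22 - 47) + (17/8 - 17/4*(-1425) + (1/8)*(-1425)*(2/(-25))) = -10/(-69) + (17/8 + 24225/4 + (1/8)*(-1425)*(2*(-1/25))) = -10*(-1/69) + (17/8 + 24225/4 + (1/8)*(-1425)*(-2/25)) = 10/69 + (17/8 + 24225/4 + 57/4) = 10/69 + 48581/8 = 3352169/552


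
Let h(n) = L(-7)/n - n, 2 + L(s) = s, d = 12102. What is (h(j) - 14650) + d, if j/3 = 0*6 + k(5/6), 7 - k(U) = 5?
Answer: -5111/2 ≈ -2555.5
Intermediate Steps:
L(s) = -2 + s
k(U) = 2 (k(U) = 7 - 1*5 = 7 - 5 = 2)
j = 6 (j = 3*(0*6 + 2) = 3*(0 + 2) = 3*2 = 6)
h(n) = -n - 9/n (h(n) = (-2 - 7)/n - n = -9/n - n = -n - 9/n)
(h(j) - 14650) + d = ((-1*6 - 9/6) - 14650) + 12102 = ((-6 - 9*1/6) - 14650) + 12102 = ((-6 - 3/2) - 14650) + 12102 = (-15/2 - 14650) + 12102 = -29315/2 + 12102 = -5111/2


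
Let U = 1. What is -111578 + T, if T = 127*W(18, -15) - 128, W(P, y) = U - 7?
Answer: -112468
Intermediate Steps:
W(P, y) = -6 (W(P, y) = 1 - 7 = -6)
T = -890 (T = 127*(-6) - 128 = -762 - 128 = -890)
-111578 + T = -111578 - 890 = -112468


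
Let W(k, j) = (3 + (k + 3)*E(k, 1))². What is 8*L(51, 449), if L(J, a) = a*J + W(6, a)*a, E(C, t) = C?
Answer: 11853600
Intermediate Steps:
W(k, j) = (3 + k*(3 + k))² (W(k, j) = (3 + (k + 3)*k)² = (3 + (3 + k)*k)² = (3 + k*(3 + k))²)
L(J, a) = 3249*a + J*a (L(J, a) = a*J + (3 + 6² + 3*6)²*a = J*a + (3 + 36 + 18)²*a = J*a + 57²*a = J*a + 3249*a = 3249*a + J*a)
8*L(51, 449) = 8*(449*(3249 + 51)) = 8*(449*3300) = 8*1481700 = 11853600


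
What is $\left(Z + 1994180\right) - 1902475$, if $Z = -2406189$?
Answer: $-2314484$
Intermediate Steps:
$\left(Z + 1994180\right) - 1902475 = \left(-2406189 + 1994180\right) - 1902475 = -412009 - 1902475 = -2314484$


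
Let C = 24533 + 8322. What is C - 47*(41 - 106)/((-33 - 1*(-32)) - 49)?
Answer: 327939/10 ≈ 32794.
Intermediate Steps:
C = 32855
C - 47*(41 - 106)/((-33 - 1*(-32)) - 49) = 32855 - 47*(41 - 106)/((-33 - 1*(-32)) - 49) = 32855 - 47*(-65/((-33 + 32) - 49)) = 32855 - 47*(-65/(-1 - 49)) = 32855 - 47*(-65/(-50)) = 32855 - 47*(-65*(-1/50)) = 32855 - 47*13/10 = 32855 - 1*611/10 = 32855 - 611/10 = 327939/10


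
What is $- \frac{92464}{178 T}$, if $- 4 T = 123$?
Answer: $\frac{184928}{10947} \approx 16.893$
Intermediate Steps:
$T = - \frac{123}{4}$ ($T = \left(- \frac{1}{4}\right) 123 = - \frac{123}{4} \approx -30.75$)
$- \frac{92464}{178 T} = - \frac{92464}{178 \left(- \frac{123}{4}\right)} = - \frac{92464}{- \frac{10947}{2}} = \left(-92464\right) \left(- \frac{2}{10947}\right) = \frac{184928}{10947}$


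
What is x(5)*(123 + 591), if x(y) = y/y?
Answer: 714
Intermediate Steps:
x(y) = 1
x(5)*(123 + 591) = 1*(123 + 591) = 1*714 = 714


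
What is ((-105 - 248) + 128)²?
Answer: 50625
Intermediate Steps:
((-105 - 248) + 128)² = (-353 + 128)² = (-225)² = 50625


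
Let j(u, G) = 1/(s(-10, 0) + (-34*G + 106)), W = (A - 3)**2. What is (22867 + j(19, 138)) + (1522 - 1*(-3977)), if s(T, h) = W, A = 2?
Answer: 130058109/4585 ≈ 28366.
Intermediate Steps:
W = 1 (W = (2 - 3)**2 = (-1)**2 = 1)
s(T, h) = 1
j(u, G) = 1/(107 - 34*G) (j(u, G) = 1/(1 + (-34*G + 106)) = 1/(1 + (106 - 34*G)) = 1/(107 - 34*G))
(22867 + j(19, 138)) + (1522 - 1*(-3977)) = (22867 + 1/(107 - 34*138)) + (1522 - 1*(-3977)) = (22867 + 1/(107 - 4692)) + (1522 + 3977) = (22867 + 1/(-4585)) + 5499 = (22867 - 1/4585) + 5499 = 104845194/4585 + 5499 = 130058109/4585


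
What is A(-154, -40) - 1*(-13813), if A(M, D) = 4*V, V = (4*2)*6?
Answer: 14005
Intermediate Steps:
V = 48 (V = 8*6 = 48)
A(M, D) = 192 (A(M, D) = 4*48 = 192)
A(-154, -40) - 1*(-13813) = 192 - 1*(-13813) = 192 + 13813 = 14005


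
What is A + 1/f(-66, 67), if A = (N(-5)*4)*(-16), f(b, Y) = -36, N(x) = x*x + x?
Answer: -46081/36 ≈ -1280.0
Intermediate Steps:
N(x) = x + x**2 (N(x) = x**2 + x = x + x**2)
A = -1280 (A = (-5*(1 - 5)*4)*(-16) = (-5*(-4)*4)*(-16) = (20*4)*(-16) = 80*(-16) = -1280)
A + 1/f(-66, 67) = -1280 + 1/(-36) = -1280 - 1/36 = -46081/36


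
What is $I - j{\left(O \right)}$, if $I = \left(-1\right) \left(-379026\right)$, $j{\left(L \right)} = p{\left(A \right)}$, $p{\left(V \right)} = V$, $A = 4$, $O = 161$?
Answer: $379022$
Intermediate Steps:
$j{\left(L \right)} = 4$
$I = 379026$
$I - j{\left(O \right)} = 379026 - 4 = 379022$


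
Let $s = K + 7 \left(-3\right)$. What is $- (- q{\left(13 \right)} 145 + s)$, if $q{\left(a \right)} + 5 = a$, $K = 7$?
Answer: $1174$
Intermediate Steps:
$q{\left(a \right)} = -5 + a$
$s = -14$ ($s = 7 + 7 \left(-3\right) = 7 - 21 = -14$)
$- (- q{\left(13 \right)} 145 + s) = - (- (-5 + 13) 145 - 14) = - (\left(-1\right) 8 \cdot 145 - 14) = - (\left(-8\right) 145 - 14) = - (-1160 - 14) = \left(-1\right) \left(-1174\right) = 1174$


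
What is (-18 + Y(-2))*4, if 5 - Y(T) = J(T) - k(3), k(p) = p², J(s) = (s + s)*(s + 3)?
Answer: 0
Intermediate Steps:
J(s) = 2*s*(3 + s) (J(s) = (2*s)*(3 + s) = 2*s*(3 + s))
Y(T) = 14 - 2*T*(3 + T) (Y(T) = 5 - (2*T*(3 + T) - 1*3²) = 5 - (2*T*(3 + T) - 1*9) = 5 - (2*T*(3 + T) - 9) = 5 - (-9 + 2*T*(3 + T)) = 5 + (9 - 2*T*(3 + T)) = 14 - 2*T*(3 + T))
(-18 + Y(-2))*4 = (-18 + (14 - 2*(-2)*(3 - 2)))*4 = (-18 + (14 - 2*(-2)*1))*4 = (-18 + (14 + 4))*4 = (-18 + 18)*4 = 0*4 = 0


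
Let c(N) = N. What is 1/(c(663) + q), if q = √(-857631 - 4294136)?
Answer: 663/5591336 - I*√5151767/5591336 ≈ 0.00011858 - 0.00040594*I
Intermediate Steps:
q = I*√5151767 (q = √(-5151767) = I*√5151767 ≈ 2269.8*I)
1/(c(663) + q) = 1/(663 + I*√5151767)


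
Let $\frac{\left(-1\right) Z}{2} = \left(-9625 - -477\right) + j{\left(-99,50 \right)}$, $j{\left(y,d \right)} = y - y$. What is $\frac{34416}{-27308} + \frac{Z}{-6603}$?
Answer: $- \frac{181719004}{45078681} \approx -4.0312$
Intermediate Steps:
$j{\left(y,d \right)} = 0$
$Z = 18296$ ($Z = - 2 \left(\left(-9625 - -477\right) + 0\right) = - 2 \left(\left(-9625 + \left(-3049 + 3526\right)\right) + 0\right) = - 2 \left(\left(-9625 + 477\right) + 0\right) = - 2 \left(-9148 + 0\right) = \left(-2\right) \left(-9148\right) = 18296$)
$\frac{34416}{-27308} + \frac{Z}{-6603} = \frac{34416}{-27308} + \frac{18296}{-6603} = 34416 \left(- \frac{1}{27308}\right) + 18296 \left(- \frac{1}{6603}\right) = - \frac{8604}{6827} - \frac{18296}{6603} = - \frac{181719004}{45078681}$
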